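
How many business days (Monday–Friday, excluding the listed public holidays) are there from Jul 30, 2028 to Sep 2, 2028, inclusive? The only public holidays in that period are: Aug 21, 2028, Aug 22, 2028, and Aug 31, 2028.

22

Jul 30, 2028 is a Sunday.
That's 35 days from start to end, counting both.
35 = 7 × 5, so the span is exactly 5 full weeks.
Each full week contributes 5 weekdays (Mon–Fri): 5 × 5 = 25.
Holidays: Aug 21, 2028 (Mon); Aug 22, 2028 (Tue); Aug 31, 2028 (Thu).
All 3 holidays fall on weekdays, so subtract 3.
Business days: 25 − 3 = 22.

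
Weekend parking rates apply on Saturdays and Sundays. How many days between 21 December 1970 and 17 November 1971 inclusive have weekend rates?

94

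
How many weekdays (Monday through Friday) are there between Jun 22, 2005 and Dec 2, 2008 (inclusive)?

Jun 22, 2005 is a Wednesday.
The range spans 1260 days (inclusive of both endpoints).
1260 = 7 × 180, so the span is exactly 180 full weeks.
Each full week contributes 5 weekdays (Mon–Fri): 180 × 5 = 900.

900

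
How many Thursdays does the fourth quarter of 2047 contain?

1 October 2047 is a Tuesday.
The range spans 92 days (inclusive of both endpoints).
92 = 7 × 13 + 1, so there are 13 full weeks plus 1 extra day.
Each full week contributes one Thursday: 13 so far.
The 1 extra day is Tuesday — none qualify.
Total: 13 + 0 = 13.

13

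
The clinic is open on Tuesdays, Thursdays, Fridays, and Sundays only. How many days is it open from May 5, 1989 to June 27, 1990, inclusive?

May 5, 1989 is a Friday.
The range spans 419 days (inclusive of both endpoints).
419 = 7 × 59 + 6, so there are 59 full weeks plus 6 extra days.
Each full week contributes 4 days from the set (Tue, Thu, Fri, Sun): 59 × 4 = 236.
The 6 extra days are Fri, Sat, Sun, Mon, Tue, Wed — 3 of them qualify.
Total: 236 + 3 = 239.

239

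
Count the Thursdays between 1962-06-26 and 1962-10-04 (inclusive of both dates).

15 Thursdays

1962-06-26 is a Tuesday.
From 1962-06-26 to 1962-10-04 is 101 days inclusive.
101 = 7 × 14 + 3, so there are 14 full weeks plus 3 extra days.
Each full week contributes one Thursday: 14 so far.
The 3 extra days are Tuesday, Wednesday, Thursday — 1 of them qualifies.
Total: 14 + 1 = 15.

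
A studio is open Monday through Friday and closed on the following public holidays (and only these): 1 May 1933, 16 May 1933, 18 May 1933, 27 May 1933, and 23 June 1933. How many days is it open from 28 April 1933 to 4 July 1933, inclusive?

28 April 1933 is a Friday.
From 28 April 1933 to 4 July 1933 is 68 days inclusive.
68 = 7 × 9 + 5, so there are 9 full weeks plus 5 extra days.
Each full week contributes 5 weekdays (Mon–Fri): 9 × 5 = 45.
The 5 extra days are Fri, Sat, Sun, Mon, Tue — 3 of them qualify.
Total: 45 + 3 = 48.
Holidays: 1 May 1933 (Mon); 16 May 1933 (Tue); 18 May 1933 (Thu); 27 May 1933 (Sat); 23 June 1933 (Fri).
4 of the 5 holidays fall on weekdays; the rest are weekends and were already excluded.
Business days: 48 − 4 = 44.

44 working days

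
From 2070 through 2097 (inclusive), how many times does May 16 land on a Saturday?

4

Day of week of May 16 in each year:
2070: Fri, 2071: Sat ✓, 2072: Mon, 2073: Tue, 2074: Wed, 2075: Thu, 2076: Sat ✓, 2077: Sun, 2078: Mon, 2079: Tue, 2080: Thu, 2081: Fri, 2082: Sat ✓, 2083: Sun, 2084: Tue, 2085: Wed, 2086: Thu, 2087: Fri, 2088: Sun, 2089: Mon, 2090: Tue, 2091: Wed, 2092: Fri, 2093: Sat ✓, 2094: Sun, 2095: Mon, 2096: Wed, 2097: Thu
Saturdays: 2071, 2076, 2082, 2093.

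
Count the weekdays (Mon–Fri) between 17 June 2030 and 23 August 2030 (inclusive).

50 weekdays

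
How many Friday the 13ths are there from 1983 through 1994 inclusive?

21

Friday-the-13ths by year:
1983: May
1984: Jan, Apr, Jul
1985: Sep, Dec
1986: Jun
1987: Feb, Mar, Nov
1988: May
1989: Jan, Oct
1990: Apr, Jul
1991: Sep, Dec
1992: Mar, Nov
1993: Aug
1994: May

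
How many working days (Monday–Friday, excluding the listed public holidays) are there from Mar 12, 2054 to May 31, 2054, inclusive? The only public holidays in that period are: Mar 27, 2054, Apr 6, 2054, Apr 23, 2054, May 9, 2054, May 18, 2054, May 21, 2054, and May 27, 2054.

Mar 12, 2054 is a Thursday.
From Mar 12, 2054 to May 31, 2054 is 81 days inclusive.
81 = 7 × 11 + 4, so there are 11 full weeks plus 4 extra days.
Each full week contributes 5 weekdays (Mon–Fri): 11 × 5 = 55.
The 4 extra days are Thursday, Friday, Saturday, Sunday — 2 of them qualify.
Total: 55 + 2 = 57.
Holidays: Mar 27, 2054 (Fri); Apr 6, 2054 (Mon); Apr 23, 2054 (Thu); May 9, 2054 (Sat); May 18, 2054 (Mon); May 21, 2054 (Thu); May 27, 2054 (Wed).
6 of the 7 holidays fall on weekdays; the rest are weekends and were already excluded.
Business days: 57 − 6 = 51.

51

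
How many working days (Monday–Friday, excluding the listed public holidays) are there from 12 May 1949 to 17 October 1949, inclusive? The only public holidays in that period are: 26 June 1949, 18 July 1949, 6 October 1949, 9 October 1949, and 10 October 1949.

12 May 1949 is a Thursday.
From 12 May 1949 to 17 October 1949 is 159 days inclusive.
159 = 7 × 22 + 5, so there are 22 full weeks plus 5 extra days.
Each full week contributes 5 weekdays (Mon–Fri): 22 × 5 = 110.
The 5 extra days are Thu, Fri, Sat, Sun, Mon — 3 of them qualify.
Total: 110 + 3 = 113.
Holidays: 26 June 1949 (Sun); 18 July 1949 (Mon); 6 October 1949 (Thu); 9 October 1949 (Sun); 10 October 1949 (Mon).
3 of the 5 holidays fall on weekdays; the rest are weekends and were already excluded.
Business days: 113 − 3 = 110.

110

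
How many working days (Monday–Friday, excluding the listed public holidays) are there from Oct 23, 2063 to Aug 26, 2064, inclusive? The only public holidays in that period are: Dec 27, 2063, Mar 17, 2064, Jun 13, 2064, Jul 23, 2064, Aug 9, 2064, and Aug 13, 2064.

Oct 23, 2063 is a Tuesday.
That's 309 days from start to end, counting both.
309 = 7 × 44 + 1, so there are 44 full weeks plus 1 extra day.
Each full week contributes 5 weekdays (Mon–Fri): 44 × 5 = 220.
The 1 extra day is Tuesday — 1 of them qualifies.
Total: 220 + 1 = 221.
Holidays: Dec 27, 2063 (Thu); Mar 17, 2064 (Mon); Jun 13, 2064 (Fri); Jul 23, 2064 (Wed); Aug 9, 2064 (Sat); Aug 13, 2064 (Wed).
5 of the 6 holidays fall on weekdays; the rest are weekends and were already excluded.
Business days: 221 − 5 = 216.

216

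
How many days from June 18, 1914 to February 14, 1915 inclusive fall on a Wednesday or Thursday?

69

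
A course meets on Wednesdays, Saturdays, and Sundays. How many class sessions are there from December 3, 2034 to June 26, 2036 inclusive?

245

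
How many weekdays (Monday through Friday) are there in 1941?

261

Jan 1, 1941 is a Wednesday.
That's 365 days from start to end, counting both.
365 = 7 × 52 + 1, so there are 52 full weeks plus 1 extra day.
Each full week contributes 5 weekdays (Mon–Fri): 52 × 5 = 260.
The 1 extra day is Wednesday — 1 of them qualifies.
Total: 260 + 1 = 261.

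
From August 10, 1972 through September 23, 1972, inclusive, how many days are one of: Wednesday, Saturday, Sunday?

August 10, 1972 is a Thursday.
That's 45 days from start to end, counting both.
45 = 7 × 6 + 3, so there are 6 full weeks plus 3 extra days.
Each full week contributes 3 days from the set (Wed, Sat, Sun): 6 × 3 = 18.
The 3 extra days are Thursday, Friday, Saturday — 1 of them qualifies.
Total: 18 + 1 = 19.

19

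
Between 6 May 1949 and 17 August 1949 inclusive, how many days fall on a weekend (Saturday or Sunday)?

6 May 1949 is a Friday.
That's 104 days from start to end, counting both.
104 = 7 × 14 + 6, so there are 14 full weeks plus 6 extra days.
Each full week contributes 2 weekend days (Sat, Sun): 14 × 2 = 28.
The 6 extra days are Fri, Sat, Sun, Mon, Tue, Wed — 2 of them qualify.
Total: 28 + 2 = 30.

30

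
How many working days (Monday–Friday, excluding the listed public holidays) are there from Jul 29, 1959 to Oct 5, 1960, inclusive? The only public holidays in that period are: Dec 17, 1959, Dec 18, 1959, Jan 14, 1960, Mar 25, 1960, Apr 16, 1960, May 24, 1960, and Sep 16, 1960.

305 working days

Jul 29, 1959 is a Wednesday.
From Jul 29, 1959 to Oct 5, 1960 is 435 days inclusive.
435 = 7 × 62 + 1, so there are 62 full weeks plus 1 extra day.
Each full week contributes 5 weekdays (Mon–Fri): 62 × 5 = 310.
The 1 extra day is Wed — 1 of them qualifies.
Total: 310 + 1 = 311.
Holidays: Dec 17, 1959 (Thu); Dec 18, 1959 (Fri); Jan 14, 1960 (Thu); Mar 25, 1960 (Fri); Apr 16, 1960 (Sat); May 24, 1960 (Tue); Sep 16, 1960 (Fri).
6 of the 7 holidays fall on weekdays; the rest are weekends and were already excluded.
Business days: 311 − 6 = 305.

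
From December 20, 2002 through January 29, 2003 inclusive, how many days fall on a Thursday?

December 20, 2002 is a Friday.
That's 41 days from start to end, counting both.
41 = 7 × 5 + 6, so there are 5 full weeks plus 6 extra days.
Each full week contributes one Thursday: 5 so far.
The 6 extra days are Fri, Sat, Sun, Mon, Tue, Wed — none qualify.
Total: 5 + 0 = 5.

5 Thursdays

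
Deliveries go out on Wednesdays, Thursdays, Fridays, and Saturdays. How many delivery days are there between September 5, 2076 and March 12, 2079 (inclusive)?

September 5, 2076 is a Saturday.
That's 919 days from start to end, counting both.
919 = 7 × 131 + 2, so there are 131 full weeks plus 2 extra days.
Each full week contributes 4 days from the set (Wed, Thu, Fri, Sat): 131 × 4 = 524.
The 2 extra days are Sat, Sun — 1 of them qualifies.
Total: 524 + 1 = 525.

525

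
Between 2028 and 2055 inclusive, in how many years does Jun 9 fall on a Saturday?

4

Day of week of June 9 in each year:
2028: Fri, 2029: Sat ✓, 2030: Sun, 2031: Mon, 2032: Wed, 2033: Thu, 2034: Fri, 2035: Sat ✓, 2036: Mon, 2037: Tue, 2038: Wed, 2039: Thu, 2040: Sat ✓, 2041: Sun, 2042: Mon, 2043: Tue, 2044: Thu, 2045: Fri, 2046: Sat ✓, 2047: Sun, 2048: Tue, 2049: Wed, 2050: Thu, 2051: Fri, 2052: Sun, 2053: Mon, 2054: Tue, 2055: Wed
Saturdays: 2029, 2035, 2040, 2046.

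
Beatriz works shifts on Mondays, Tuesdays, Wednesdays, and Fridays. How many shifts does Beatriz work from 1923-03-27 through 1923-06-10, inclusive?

1923-03-27 is a Tuesday.
From 1923-03-27 to 1923-06-10 is 76 days inclusive.
76 = 7 × 10 + 6, so there are 10 full weeks plus 6 extra days.
Each full week contributes 4 days from the set (Mon, Tue, Wed, Fri): 10 × 4 = 40.
The 6 extra days are Tue, Wed, Thu, Fri, Sat, Sun — 3 of them qualify.
Total: 40 + 3 = 43.

43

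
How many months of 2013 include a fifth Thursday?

4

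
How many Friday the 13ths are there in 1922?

2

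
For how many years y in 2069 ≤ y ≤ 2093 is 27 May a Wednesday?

Day of week of May 27 in each year:
2069: Mon, 2070: Tue, 2071: Wed ✓, 2072: Fri, 2073: Sat, 2074: Sun, 2075: Mon, 2076: Wed ✓, 2077: Thu, 2078: Fri, 2079: Sat, 2080: Mon, 2081: Tue, 2082: Wed ✓, 2083: Thu, 2084: Sat, 2085: Sun, 2086: Mon, 2087: Tue, 2088: Thu, 2089: Fri, 2090: Sat, 2091: Sun, 2092: Tue, 2093: Wed ✓
Wednesdays: 2071, 2076, 2082, 2093.

4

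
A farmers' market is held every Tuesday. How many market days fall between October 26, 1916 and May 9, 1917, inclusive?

28

October 26, 1916 is a Thursday.
That's 196 days from start to end, counting both.
196 = 7 × 28, so the span is exactly 28 full weeks.
Each full week contributes one Tuesday: 28 so far.
Total: 28.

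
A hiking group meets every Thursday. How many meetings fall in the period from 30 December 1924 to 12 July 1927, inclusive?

132

30 December 1924 is a Tuesday.
The range spans 925 days (inclusive of both endpoints).
925 = 7 × 132 + 1, so there are 132 full weeks plus 1 extra day.
Each full week contributes one Thursday: 132 so far.
The 1 extra day is Tue — none qualify.
Total: 132 + 0 = 132.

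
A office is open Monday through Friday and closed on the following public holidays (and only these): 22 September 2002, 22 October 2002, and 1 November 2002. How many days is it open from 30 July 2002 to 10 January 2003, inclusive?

30 July 2002 is a Tuesday.
The range spans 165 days (inclusive of both endpoints).
165 = 7 × 23 + 4, so there are 23 full weeks plus 4 extra days.
Each full week contributes 5 weekdays (Mon–Fri): 23 × 5 = 115.
The 4 extra days are Tue, Wed, Thu, Fri — 4 of them qualify.
Total: 115 + 4 = 119.
Holidays: 22 September 2002 (Sun); 22 October 2002 (Tue); 1 November 2002 (Fri).
2 of the 3 holidays fall on weekdays; the rest are weekends and were already excluded.
Business days: 119 − 2 = 117.

117 working days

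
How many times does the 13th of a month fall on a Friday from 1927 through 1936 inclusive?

19

Friday-the-13ths by year:
1927: May
1928: Jan, Apr, Jul
1929: Sep, Dec
1930: Jun
1931: Feb, Mar, Nov
1932: May
1933: Jan, Oct
1934: Apr, Jul
1935: Sep, Dec
1936: Mar, Nov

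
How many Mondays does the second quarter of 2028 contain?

13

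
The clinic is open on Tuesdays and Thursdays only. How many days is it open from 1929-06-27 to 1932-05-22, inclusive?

1929-06-27 is a Thursday.
That's 1061 days from start to end, counting both.
1061 = 7 × 151 + 4, so there are 151 full weeks plus 4 extra days.
Each full week contributes 2 days from the set (Tue, Thu): 151 × 2 = 302.
The 4 extra days are Thursday, Friday, Saturday, Sunday — 1 of them qualifies.
Total: 302 + 1 = 303.

303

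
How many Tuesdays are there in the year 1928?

1 January 1928 is a Sunday.
The range spans 366 days (inclusive of both endpoints).
366 = 7 × 52 + 2, so there are 52 full weeks plus 2 extra days.
Each full week contributes one Tuesday: 52 so far.
The 2 extra days are Sun, Mon — none qualify.
Total: 52 + 0 = 52.

52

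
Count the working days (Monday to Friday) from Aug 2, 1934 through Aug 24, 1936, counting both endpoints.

Aug 2, 1934 is a Thursday.
From Aug 2, 1934 to Aug 24, 1936 is 754 days inclusive.
754 = 7 × 107 + 5, so there are 107 full weeks plus 5 extra days.
Each full week contributes 5 weekdays (Mon–Fri): 107 × 5 = 535.
The 5 extra days are Thu, Fri, Sat, Sun, Mon — 3 of them qualify.
Total: 535 + 3 = 538.

538 weekdays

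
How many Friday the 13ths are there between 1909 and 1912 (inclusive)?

Friday-the-13ths by year:
1909: Aug
1910: May
1911: Jan, Oct
1912: Sep, Dec

6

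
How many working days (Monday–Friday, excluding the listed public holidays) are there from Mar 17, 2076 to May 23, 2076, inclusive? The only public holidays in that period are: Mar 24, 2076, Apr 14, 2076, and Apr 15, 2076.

Mar 17, 2076 is a Tuesday.
That's 68 days from start to end, counting both.
68 = 7 × 9 + 5, so there are 9 full weeks plus 5 extra days.
Each full week contributes 5 weekdays (Mon–Fri): 9 × 5 = 45.
The 5 extra days are Tuesday, Wednesday, Thursday, Friday, Saturday — 4 of them qualify.
Total: 45 + 4 = 49.
Holidays: Mar 24, 2076 (Tue); Apr 14, 2076 (Tue); Apr 15, 2076 (Wed).
All 3 holidays fall on weekdays, so subtract 3.
Business days: 49 − 3 = 46.

46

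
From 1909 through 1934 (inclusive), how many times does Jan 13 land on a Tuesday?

4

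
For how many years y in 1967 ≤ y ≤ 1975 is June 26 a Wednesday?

2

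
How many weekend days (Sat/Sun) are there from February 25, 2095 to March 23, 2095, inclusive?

February 25, 2095 is a Friday.
From February 25, 2095 to March 23, 2095 is 27 days inclusive.
27 = 7 × 3 + 6, so there are 3 full weeks plus 6 extra days.
Each full week contributes 2 weekend days (Sat, Sun): 3 × 2 = 6.
The 6 extra days are Fri, Sat, Sun, Mon, Tue, Wed — 2 of them qualify.
Total: 6 + 2 = 8.

8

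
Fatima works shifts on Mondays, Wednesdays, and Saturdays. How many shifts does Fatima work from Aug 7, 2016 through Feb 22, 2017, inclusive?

Aug 7, 2016 is a Sunday.
From Aug 7, 2016 to Feb 22, 2017 is 200 days inclusive.
200 = 7 × 28 + 4, so there are 28 full weeks plus 4 extra days.
Each full week contributes 3 days from the set (Mon, Wed, Sat): 28 × 3 = 84.
The 4 extra days are Sun, Mon, Tue, Wed — 2 of them qualify.
Total: 84 + 2 = 86.

86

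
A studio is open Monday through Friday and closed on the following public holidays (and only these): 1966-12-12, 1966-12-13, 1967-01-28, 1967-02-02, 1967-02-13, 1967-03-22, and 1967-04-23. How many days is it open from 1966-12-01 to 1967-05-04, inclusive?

106

1966-12-01 is a Thursday.
From 1966-12-01 to 1967-05-04 is 155 days inclusive.
155 = 7 × 22 + 1, so there are 22 full weeks plus 1 extra day.
Each full week contributes 5 weekdays (Mon–Fri): 22 × 5 = 110.
The 1 extra day is Thu — 1 of them qualifies.
Total: 110 + 1 = 111.
Holidays: 1966-12-12 (Mon); 1966-12-13 (Tue); 1967-01-28 (Sat); 1967-02-02 (Thu); 1967-02-13 (Mon); 1967-03-22 (Wed); 1967-04-23 (Sun).
5 of the 7 holidays fall on weekdays; the rest are weekends and were already excluded.
Business days: 111 − 5 = 106.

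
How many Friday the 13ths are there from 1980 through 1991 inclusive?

22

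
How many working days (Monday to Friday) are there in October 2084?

1 October 2084 is a Sunday.
From 1 October 2084 to 31 October 2084 is 31 days inclusive.
31 = 7 × 4 + 3, so there are 4 full weeks plus 3 extra days.
Each full week contributes 5 weekdays (Mon–Fri): 4 × 5 = 20.
The 3 extra days are Sun, Mon, Tue — 2 of them qualify.
Total: 20 + 2 = 22.

22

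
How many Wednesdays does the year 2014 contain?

2014-01-01 is a Wednesday.
The range spans 365 days (inclusive of both endpoints).
365 = 7 × 52 + 1, so there are 52 full weeks plus 1 extra day.
Each full week contributes one Wednesday: 52 so far.
The 1 extra day is Wednesday — 1 of them qualifies.
Total: 52 + 1 = 53.

53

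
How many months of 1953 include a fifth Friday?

4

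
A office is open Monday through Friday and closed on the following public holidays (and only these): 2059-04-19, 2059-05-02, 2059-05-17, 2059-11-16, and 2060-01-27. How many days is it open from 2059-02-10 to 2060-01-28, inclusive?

251 business days

2059-02-10 is a Monday.
That's 353 days from start to end, counting both.
353 = 7 × 50 + 3, so there are 50 full weeks plus 3 extra days.
Each full week contributes 5 weekdays (Mon–Fri): 50 × 5 = 250.
The 3 extra days are Mon, Tue, Wed — 3 of them qualify.
Total: 250 + 3 = 253.
Holidays: 2059-04-19 (Sat); 2059-05-02 (Fri); 2059-05-17 (Sat); 2059-11-16 (Sun); 2060-01-27 (Tue).
2 of the 5 holidays fall on weekdays; the rest are weekends and were already excluded.
Business days: 253 − 2 = 251.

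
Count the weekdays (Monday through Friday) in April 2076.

2076-04-01 is a Wednesday.
From 2076-04-01 to 2076-04-30 is 30 days inclusive.
30 = 7 × 4 + 2, so there are 4 full weeks plus 2 extra days.
Each full week contributes 5 weekdays (Mon–Fri): 4 × 5 = 20.
The 2 extra days are Wed, Thu — 2 of them qualify.
Total: 20 + 2 = 22.

22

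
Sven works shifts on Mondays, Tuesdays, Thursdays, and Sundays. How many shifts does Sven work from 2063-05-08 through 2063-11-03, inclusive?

2063-05-08 is a Tuesday.
That's 180 days from start to end, counting both.
180 = 7 × 25 + 5, so there are 25 full weeks plus 5 extra days.
Each full week contributes 4 days from the set (Mon, Tue, Thu, Sun): 25 × 4 = 100.
The 5 extra days are Tue, Wed, Thu, Fri, Sat — 2 of them qualify.
Total: 100 + 2 = 102.

102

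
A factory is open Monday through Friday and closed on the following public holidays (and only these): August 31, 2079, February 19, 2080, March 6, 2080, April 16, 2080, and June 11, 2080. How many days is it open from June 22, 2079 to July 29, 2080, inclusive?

June 22, 2079 is a Thursday.
The range spans 404 days (inclusive of both endpoints).
404 = 7 × 57 + 5, so there are 57 full weeks plus 5 extra days.
Each full week contributes 5 weekdays (Mon–Fri): 57 × 5 = 285.
The 5 extra days are Thu, Fri, Sat, Sun, Mon — 3 of them qualify.
Total: 285 + 3 = 288.
Holidays: August 31, 2079 (Thu); February 19, 2080 (Mon); March 6, 2080 (Wed); April 16, 2080 (Tue); June 11, 2080 (Tue).
All 5 holidays fall on weekdays, so subtract 5.
Business days: 288 − 5 = 283.

283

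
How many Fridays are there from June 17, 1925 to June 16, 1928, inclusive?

157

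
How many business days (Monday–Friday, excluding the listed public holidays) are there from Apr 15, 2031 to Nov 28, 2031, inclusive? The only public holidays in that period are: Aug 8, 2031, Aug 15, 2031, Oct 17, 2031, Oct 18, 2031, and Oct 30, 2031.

160

Apr 15, 2031 is a Tuesday.
That's 228 days from start to end, counting both.
228 = 7 × 32 + 4, so there are 32 full weeks plus 4 extra days.
Each full week contributes 5 weekdays (Mon–Fri): 32 × 5 = 160.
The 4 extra days are Tuesday, Wednesday, Thursday, Friday — 4 of them qualify.
Total: 160 + 4 = 164.
Holidays: Aug 8, 2031 (Fri); Aug 15, 2031 (Fri); Oct 17, 2031 (Fri); Oct 18, 2031 (Sat); Oct 30, 2031 (Thu).
4 of the 5 holidays fall on weekdays; the rest are weekends and were already excluded.
Business days: 164 − 4 = 160.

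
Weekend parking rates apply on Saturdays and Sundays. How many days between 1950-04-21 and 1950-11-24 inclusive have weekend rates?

1950-04-21 is a Friday.
From 1950-04-21 to 1950-11-24 is 218 days inclusive.
218 = 7 × 31 + 1, so there are 31 full weeks plus 1 extra day.
Each full week contributes 2 weekend days (Sat, Sun): 31 × 2 = 62.
The 1 extra day is Fri — none qualify.
Total: 62 + 0 = 62.

62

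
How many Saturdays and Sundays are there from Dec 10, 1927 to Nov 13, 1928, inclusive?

98

Dec 10, 1927 is a Saturday.
The range spans 340 days (inclusive of both endpoints).
340 = 7 × 48 + 4, so there are 48 full weeks plus 4 extra days.
Each full week contributes 2 weekend days (Sat, Sun): 48 × 2 = 96.
The 4 extra days are Sat, Sun, Mon, Tue — 2 of them qualify.
Total: 96 + 2 = 98.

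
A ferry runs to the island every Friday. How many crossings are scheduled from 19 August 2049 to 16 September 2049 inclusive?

4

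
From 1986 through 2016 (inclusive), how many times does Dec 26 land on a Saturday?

5

Day of week of December 26 in each year:
1986: Fri, 1987: Sat ✓, 1988: Mon, 1989: Tue, 1990: Wed, 1991: Thu, 1992: Sat ✓, 1993: Sun, 1994: Mon, 1995: Tue, 1996: Thu, 1997: Fri, 1998: Sat ✓, 1999: Sun, 2000: Tue, 2001: Wed, 2002: Thu, 2003: Fri, 2004: Sun, 2005: Mon, 2006: Tue, 2007: Wed, 2008: Fri, 2009: Sat ✓, 2010: Sun, 2011: Mon, 2012: Wed, 2013: Thu, 2014: Fri, 2015: Sat ✓, 2016: Mon
Saturdays: 1987, 1992, 1998, 2009, 2015.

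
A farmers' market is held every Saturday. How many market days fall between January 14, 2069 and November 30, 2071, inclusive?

150

January 14, 2069 is a Monday.
From January 14, 2069 to November 30, 2071 is 1051 days inclusive.
1051 = 7 × 150 + 1, so there are 150 full weeks plus 1 extra day.
Each full week contributes one Saturday: 150 so far.
The 1 extra day is Mon — none qualify.
Total: 150 + 0 = 150.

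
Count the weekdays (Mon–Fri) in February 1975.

February 1, 1975 is a Saturday.
The range spans 28 days (inclusive of both endpoints).
28 = 7 × 4, so the span is exactly 4 full weeks.
Each full week contributes 5 weekdays (Mon–Fri): 4 × 5 = 20.
Total: 20.

20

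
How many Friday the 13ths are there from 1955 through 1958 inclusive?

Friday-the-13ths by year:
1955: May
1956: Jan, Apr, Jul
1957: Sep, Dec
1958: Jun

7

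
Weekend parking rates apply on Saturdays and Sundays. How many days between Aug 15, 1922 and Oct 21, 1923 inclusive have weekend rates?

Aug 15, 1922 is a Tuesday.
The range spans 433 days (inclusive of both endpoints).
433 = 7 × 61 + 6, so there are 61 full weeks plus 6 extra days.
Each full week contributes 2 weekend days (Sat, Sun): 61 × 2 = 122.
The 6 extra days are Tuesday, Wednesday, Thursday, Friday, Saturday, Sunday — 2 of them qualify.
Total: 122 + 2 = 124.

124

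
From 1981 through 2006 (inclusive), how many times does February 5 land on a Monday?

3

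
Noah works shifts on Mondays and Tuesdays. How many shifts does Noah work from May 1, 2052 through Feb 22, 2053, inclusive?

84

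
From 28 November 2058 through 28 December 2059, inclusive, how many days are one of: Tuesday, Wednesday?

28 November 2058 is a Thursday.
The range spans 396 days (inclusive of both endpoints).
396 = 7 × 56 + 4, so there are 56 full weeks plus 4 extra days.
Each full week contributes 2 days from the set (Tue, Wed): 56 × 2 = 112.
The 4 extra days are Thursday, Friday, Saturday, Sunday — none qualify.
Total: 112 + 0 = 112.

112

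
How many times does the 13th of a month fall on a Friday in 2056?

1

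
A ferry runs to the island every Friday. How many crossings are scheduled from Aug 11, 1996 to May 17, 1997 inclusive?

Aug 11, 1996 is a Sunday.
From Aug 11, 1996 to May 17, 1997 is 280 days inclusive.
280 = 7 × 40, so the span is exactly 40 full weeks.
Each full week contributes one Friday: 40 so far.
Total: 40.

40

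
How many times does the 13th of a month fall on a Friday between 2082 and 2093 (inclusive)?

21

Friday-the-13ths by year:
2082: Feb, Mar, Nov
2083: Aug
2084: Oct
2085: Apr, Jul
2086: Sep, Dec
2087: Jun
2088: Feb, Aug
2089: May
2090: Jan, Oct
2091: Apr, Jul
2092: Jun
2093: Feb, Mar, Nov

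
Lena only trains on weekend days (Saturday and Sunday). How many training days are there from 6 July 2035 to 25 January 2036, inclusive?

58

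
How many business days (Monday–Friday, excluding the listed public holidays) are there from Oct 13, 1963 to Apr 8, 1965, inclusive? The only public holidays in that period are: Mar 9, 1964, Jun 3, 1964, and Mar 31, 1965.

Oct 13, 1963 is a Sunday.
That's 544 days from start to end, counting both.
544 = 7 × 77 + 5, so there are 77 full weeks plus 5 extra days.
Each full week contributes 5 weekdays (Mon–Fri): 77 × 5 = 385.
The 5 extra days are Sunday, Monday, Tuesday, Wednesday, Thursday — 4 of them qualify.
Total: 385 + 4 = 389.
Holidays: Mar 9, 1964 (Mon); Jun 3, 1964 (Wed); Mar 31, 1965 (Wed).
All 3 holidays fall on weekdays, so subtract 3.
Business days: 389 − 3 = 386.

386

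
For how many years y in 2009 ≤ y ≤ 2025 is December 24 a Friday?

Day of week of December 24 in each year:
2009: Thu, 2010: Fri ✓, 2011: Sat, 2012: Mon, 2013: Tue, 2014: Wed, 2015: Thu, 2016: Sat, 2017: Sun, 2018: Mon, 2019: Tue, 2020: Thu, 2021: Fri ✓, 2022: Sat, 2023: Sun, 2024: Tue, 2025: Wed
Fridays: 2010, 2021.

2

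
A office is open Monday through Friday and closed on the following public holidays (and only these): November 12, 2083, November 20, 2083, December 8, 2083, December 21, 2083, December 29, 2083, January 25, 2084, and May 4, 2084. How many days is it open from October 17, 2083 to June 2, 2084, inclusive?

October 17, 2083 is a Sunday.
From October 17, 2083 to June 2, 2084 is 230 days inclusive.
230 = 7 × 32 + 6, so there are 32 full weeks plus 6 extra days.
Each full week contributes 5 weekdays (Mon–Fri): 32 × 5 = 160.
The 6 extra days are Sun, Mon, Tue, Wed, Thu, Fri — 5 of them qualify.
Total: 160 + 5 = 165.
Holidays: November 12, 2083 (Fri); November 20, 2083 (Sat); December 8, 2083 (Wed); December 21, 2083 (Tue); December 29, 2083 (Wed); January 25, 2084 (Tue); May 4, 2084 (Thu).
6 of the 7 holidays fall on weekdays; the rest are weekends and were already excluded.
Business days: 165 − 6 = 159.

159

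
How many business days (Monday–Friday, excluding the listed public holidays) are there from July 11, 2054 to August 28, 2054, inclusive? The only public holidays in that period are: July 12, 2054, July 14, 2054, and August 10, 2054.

33 business days

July 11, 2054 is a Saturday.
That's 49 days from start to end, counting both.
49 = 7 × 7, so the span is exactly 7 full weeks.
Each full week contributes 5 weekdays (Mon–Fri): 7 × 5 = 35.
Total: 35.
Holidays: July 12, 2054 (Sun); July 14, 2054 (Tue); August 10, 2054 (Mon).
2 of the 3 holidays fall on weekdays; the rest are weekends and were already excluded.
Business days: 35 − 2 = 33.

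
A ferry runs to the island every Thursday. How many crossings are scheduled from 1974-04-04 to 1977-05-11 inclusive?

162 Thursdays

1974-04-04 is a Thursday.
The range spans 1134 days (inclusive of both endpoints).
1134 = 7 × 162, so the span is exactly 162 full weeks.
Each full week contributes one Thursday: 162 so far.
Total: 162.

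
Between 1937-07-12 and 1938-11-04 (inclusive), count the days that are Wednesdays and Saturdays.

137

1937-07-12 is a Monday.
The range spans 481 days (inclusive of both endpoints).
481 = 7 × 68 + 5, so there are 68 full weeks plus 5 extra days.
Each full week contributes 2 days from the set (Wed, Sat): 68 × 2 = 136.
The 5 extra days are Monday, Tuesday, Wednesday, Thursday, Friday — 1 of them qualifies.
Total: 136 + 1 = 137.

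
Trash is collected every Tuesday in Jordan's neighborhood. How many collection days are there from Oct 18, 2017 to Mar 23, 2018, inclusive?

Oct 18, 2017 is a Wednesday.
The range spans 157 days (inclusive of both endpoints).
157 = 7 × 22 + 3, so there are 22 full weeks plus 3 extra days.
Each full week contributes one Tuesday: 22 so far.
The 3 extra days are Wednesday, Thursday, Friday — none qualify.
Total: 22 + 0 = 22.

22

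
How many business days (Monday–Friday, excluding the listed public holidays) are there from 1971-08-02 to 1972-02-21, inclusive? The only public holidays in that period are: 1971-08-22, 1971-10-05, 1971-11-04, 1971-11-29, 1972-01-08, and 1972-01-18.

1971-08-02 is a Monday.
The range spans 204 days (inclusive of both endpoints).
204 = 7 × 29 + 1, so there are 29 full weeks plus 1 extra day.
Each full week contributes 5 weekdays (Mon–Fri): 29 × 5 = 145.
The 1 extra day is Monday — 1 of them qualifies.
Total: 145 + 1 = 146.
Holidays: 1971-08-22 (Sun); 1971-10-05 (Tue); 1971-11-04 (Thu); 1971-11-29 (Mon); 1972-01-08 (Sat); 1972-01-18 (Tue).
4 of the 6 holidays fall on weekdays; the rest are weekends and were already excluded.
Business days: 146 − 4 = 142.

142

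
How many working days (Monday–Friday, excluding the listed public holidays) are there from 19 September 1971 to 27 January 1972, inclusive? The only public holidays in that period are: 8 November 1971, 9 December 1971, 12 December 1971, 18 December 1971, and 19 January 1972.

19 September 1971 is a Sunday.
The range spans 131 days (inclusive of both endpoints).
131 = 7 × 18 + 5, so there are 18 full weeks plus 5 extra days.
Each full week contributes 5 weekdays (Mon–Fri): 18 × 5 = 90.
The 5 extra days are Sun, Mon, Tue, Wed, Thu — 4 of them qualify.
Total: 90 + 4 = 94.
Holidays: 8 November 1971 (Mon); 9 December 1971 (Thu); 12 December 1971 (Sun); 18 December 1971 (Sat); 19 January 1972 (Wed).
3 of the 5 holidays fall on weekdays; the rest are weekends and were already excluded.
Business days: 94 − 3 = 91.

91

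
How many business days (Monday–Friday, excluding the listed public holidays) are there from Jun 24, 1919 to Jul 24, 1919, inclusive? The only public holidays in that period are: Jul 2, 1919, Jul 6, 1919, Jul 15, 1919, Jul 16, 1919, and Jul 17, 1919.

19

Jun 24, 1919 is a Tuesday.
The range spans 31 days (inclusive of both endpoints).
31 = 7 × 4 + 3, so there are 4 full weeks plus 3 extra days.
Each full week contributes 5 weekdays (Mon–Fri): 4 × 5 = 20.
The 3 extra days are Tue, Wed, Thu — 3 of them qualify.
Total: 20 + 3 = 23.
Holidays: Jul 2, 1919 (Wed); Jul 6, 1919 (Sun); Jul 15, 1919 (Tue); Jul 16, 1919 (Wed); Jul 17, 1919 (Thu).
4 of the 5 holidays fall on weekdays; the rest are weekends and were already excluded.
Business days: 23 − 4 = 19.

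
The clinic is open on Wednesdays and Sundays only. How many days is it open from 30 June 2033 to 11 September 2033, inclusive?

30 June 2033 is a Thursday.
The range spans 74 days (inclusive of both endpoints).
74 = 7 × 10 + 4, so there are 10 full weeks plus 4 extra days.
Each full week contributes 2 days from the set (Wed, Sun): 10 × 2 = 20.
The 4 extra days are Thu, Fri, Sat, Sun — 1 of them qualifies.
Total: 20 + 1 = 21.

21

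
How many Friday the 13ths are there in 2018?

The 13th falls on a Friday when the month's 13th has weekday Fri.
Jan 13 is Sat; Feb 13 is Tue; Mar 13 is Tue; Apr 13 is Fri ✓; May 13 is Sun; Jun 13 is Wed; Jul 13 is Fri ✓; Aug 13 is Mon; Sep 13 is Thu; Oct 13 is Sat; Nov 13 is Tue; Dec 13 is Thu.
Friday the 13ths: Apr, Jul.

2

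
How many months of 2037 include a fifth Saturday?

4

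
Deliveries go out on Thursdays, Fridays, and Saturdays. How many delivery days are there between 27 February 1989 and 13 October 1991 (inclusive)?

27 February 1989 is a Monday.
That's 959 days from start to end, counting both.
959 = 7 × 137, so the span is exactly 137 full weeks.
Each full week contributes 3 days from the set (Thu, Fri, Sat): 137 × 3 = 411.
Total: 411.

411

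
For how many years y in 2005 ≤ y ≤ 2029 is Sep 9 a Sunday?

Day of week of September 9 in each year:
2005: Fri, 2006: Sat, 2007: Sun ✓, 2008: Tue, 2009: Wed, 2010: Thu, 2011: Fri, 2012: Sun ✓, 2013: Mon, 2014: Tue, 2015: Wed, 2016: Fri, 2017: Sat, 2018: Sun ✓, 2019: Mon, 2020: Wed, 2021: Thu, 2022: Fri, 2023: Sat, 2024: Mon, 2025: Tue, 2026: Wed, 2027: Thu, 2028: Sat, 2029: Sun ✓
Sundays: 2007, 2012, 2018, 2029.

4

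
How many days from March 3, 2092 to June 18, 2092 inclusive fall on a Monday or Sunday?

31

March 3, 2092 is a Monday.
The range spans 108 days (inclusive of both endpoints).
108 = 7 × 15 + 3, so there are 15 full weeks plus 3 extra days.
Each full week contributes 2 days from the set (Mon, Sun): 15 × 2 = 30.
The 3 extra days are Mon, Tue, Wed — 1 of them qualifies.
Total: 30 + 1 = 31.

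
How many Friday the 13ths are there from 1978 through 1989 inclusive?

22

Friday-the-13ths by year:
1978: Jan, Oct
1979: Apr, Jul
1980: Jun
1981: Feb, Mar, Nov
1982: Aug
1983: May
1984: Jan, Apr, Jul
1985: Sep, Dec
1986: Jun
1987: Feb, Mar, Nov
1988: May
1989: Jan, Oct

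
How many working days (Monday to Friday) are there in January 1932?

Jan 1, 1932 is a Friday.
That's 31 days from start to end, counting both.
31 = 7 × 4 + 3, so there are 4 full weeks plus 3 extra days.
Each full week contributes 5 weekdays (Mon–Fri): 4 × 5 = 20.
The 3 extra days are Fri, Sat, Sun — 1 of them qualifies.
Total: 20 + 1 = 21.

21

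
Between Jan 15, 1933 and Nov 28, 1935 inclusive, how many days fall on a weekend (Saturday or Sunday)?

299

Jan 15, 1933 is a Sunday.
The range spans 1048 days (inclusive of both endpoints).
1048 = 7 × 149 + 5, so there are 149 full weeks plus 5 extra days.
Each full week contributes 2 weekend days (Sat, Sun): 149 × 2 = 298.
The 5 extra days are Sunday, Monday, Tuesday, Wednesday, Thursday — 1 of them qualifies.
Total: 298 + 1 = 299.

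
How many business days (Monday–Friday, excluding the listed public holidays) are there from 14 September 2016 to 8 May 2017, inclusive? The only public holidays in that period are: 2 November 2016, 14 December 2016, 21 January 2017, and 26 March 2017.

167 business days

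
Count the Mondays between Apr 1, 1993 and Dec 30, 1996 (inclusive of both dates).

196 Mondays

Apr 1, 1993 is a Thursday.
That's 1370 days from start to end, counting both.
1370 = 7 × 195 + 5, so there are 195 full weeks plus 5 extra days.
Each full week contributes one Monday: 195 so far.
The 5 extra days are Thu, Fri, Sat, Sun, Mon — 1 of them qualifies.
Total: 195 + 1 = 196.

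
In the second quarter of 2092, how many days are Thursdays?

13

1 April 2092 is a Tuesday.
The range spans 91 days (inclusive of both endpoints).
91 = 7 × 13, so the span is exactly 13 full weeks.
Each full week contributes one Thursday: 13 so far.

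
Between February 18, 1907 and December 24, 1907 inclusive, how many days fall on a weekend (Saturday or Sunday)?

88

February 18, 1907 is a Monday.
That's 310 days from start to end, counting both.
310 = 7 × 44 + 2, so there are 44 full weeks plus 2 extra days.
Each full week contributes 2 weekend days (Sat, Sun): 44 × 2 = 88.
The 2 extra days are Mon, Tue — none qualify.
Total: 88 + 0 = 88.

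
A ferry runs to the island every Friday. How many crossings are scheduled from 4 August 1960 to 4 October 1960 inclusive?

9

4 August 1960 is a Thursday.
The range spans 62 days (inclusive of both endpoints).
62 = 7 × 8 + 6, so there are 8 full weeks plus 6 extra days.
Each full week contributes one Friday: 8 so far.
The 6 extra days are Thursday, Friday, Saturday, Sunday, Monday, Tuesday — 1 of them qualifies.
Total: 8 + 1 = 9.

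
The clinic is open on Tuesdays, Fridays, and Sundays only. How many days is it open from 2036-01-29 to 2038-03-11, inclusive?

2036-01-29 is a Tuesday.
The range spans 773 days (inclusive of both endpoints).
773 = 7 × 110 + 3, so there are 110 full weeks plus 3 extra days.
Each full week contributes 3 days from the set (Tue, Fri, Sun): 110 × 3 = 330.
The 3 extra days are Tue, Wed, Thu — 1 of them qualifies.
Total: 330 + 1 = 331.

331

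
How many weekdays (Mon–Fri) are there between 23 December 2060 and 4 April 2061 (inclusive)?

73 weekdays

23 December 2060 is a Thursday.
From 23 December 2060 to 4 April 2061 is 103 days inclusive.
103 = 7 × 14 + 5, so there are 14 full weeks plus 5 extra days.
Each full week contributes 5 weekdays (Mon–Fri): 14 × 5 = 70.
The 5 extra days are Thursday, Friday, Saturday, Sunday, Monday — 3 of them qualify.
Total: 70 + 3 = 73.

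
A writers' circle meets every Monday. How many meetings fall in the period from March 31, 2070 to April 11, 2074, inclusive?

211 Mondays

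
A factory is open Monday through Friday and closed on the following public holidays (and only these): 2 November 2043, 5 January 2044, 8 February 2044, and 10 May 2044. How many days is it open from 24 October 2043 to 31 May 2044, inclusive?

24 October 2043 is a Saturday.
The range spans 221 days (inclusive of both endpoints).
221 = 7 × 31 + 4, so there are 31 full weeks plus 4 extra days.
Each full week contributes 5 weekdays (Mon–Fri): 31 × 5 = 155.
The 4 extra days are Sat, Sun, Mon, Tue — 2 of them qualify.
Total: 155 + 2 = 157.
Holidays: 2 November 2043 (Mon); 5 January 2044 (Tue); 8 February 2044 (Mon); 10 May 2044 (Tue).
All 4 holidays fall on weekdays, so subtract 4.
Business days: 157 − 4 = 153.

153 business days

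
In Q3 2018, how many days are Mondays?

13

Jul 1, 2018 is a Sunday.
The range spans 92 days (inclusive of both endpoints).
92 = 7 × 13 + 1, so there are 13 full weeks plus 1 extra day.
Each full week contributes one Monday: 13 so far.
The 1 extra day is Sunday — none qualify.
Total: 13 + 0 = 13.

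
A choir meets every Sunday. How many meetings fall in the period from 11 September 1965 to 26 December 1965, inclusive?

11 September 1965 is a Saturday.
That's 107 days from start to end, counting both.
107 = 7 × 15 + 2, so there are 15 full weeks plus 2 extra days.
Each full week contributes one Sunday: 15 so far.
The 2 extra days are Saturday, Sunday — 1 of them qualifies.
Total: 15 + 1 = 16.

16 Sundays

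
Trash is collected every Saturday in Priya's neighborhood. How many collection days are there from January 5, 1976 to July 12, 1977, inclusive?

January 5, 1976 is a Monday.
From January 5, 1976 to July 12, 1977 is 555 days inclusive.
555 = 7 × 79 + 2, so there are 79 full weeks plus 2 extra days.
Each full week contributes one Saturday: 79 so far.
The 2 extra days are Monday, Tuesday — none qualify.
Total: 79 + 0 = 79.

79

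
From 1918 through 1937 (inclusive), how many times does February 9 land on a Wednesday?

2

Day of week of February 9 in each year:
1918: Sat, 1919: Sun, 1920: Mon, 1921: Wed ✓, 1922: Thu, 1923: Fri, 1924: Sat, 1925: Mon, 1926: Tue, 1927: Wed ✓, 1928: Thu, 1929: Sat, 1930: Sun, 1931: Mon, 1932: Tue, 1933: Thu, 1934: Fri, 1935: Sat, 1936: Sun, 1937: Tue
Wednesdays: 1921, 1927.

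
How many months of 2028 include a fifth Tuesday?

4

A month has five Tuesdays exactly when Tuesday falls within its first (length − 28) days.
Jan: 31 days, starts Sat → 5 of Sat, Sun, Mon
Feb: 29 days, starts Tue → 5 of Tue ✓
Mar: 31 days, starts Wed → 5 of Wed, Thu, Fri
Apr: 30 days, starts Sat → 5 of Sat, Sun
May: 31 days, starts Mon → 5 of Mon, Tue, Wed ✓
Jun: 30 days, starts Thu → 5 of Thu, Fri
Jul: 31 days, starts Sat → 5 of Sat, Sun, Mon
Aug: 31 days, starts Tue → 5 of Tue, Wed, Thu ✓
Sep: 30 days, starts Fri → 5 of Fri, Sat
Oct: 31 days, starts Sun → 5 of Sun, Mon, Tue ✓
Nov: 30 days, starts Wed → 5 of Wed, Thu
Dec: 31 days, starts Fri → 5 of Fri, Sat, Sun
Months with five Tuesdays: Feb, May, Aug, Oct.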